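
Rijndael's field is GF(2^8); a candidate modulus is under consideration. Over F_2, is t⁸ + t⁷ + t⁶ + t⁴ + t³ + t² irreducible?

Write h(t) = t⁸ + t⁷ + t⁶ + t⁴ + t³ + t².
Check for roots in F_2: h(0) = 0 → root; h(1) = 0 → root.
h(0) = 0, so (t) divides h(t); h is reducible.

No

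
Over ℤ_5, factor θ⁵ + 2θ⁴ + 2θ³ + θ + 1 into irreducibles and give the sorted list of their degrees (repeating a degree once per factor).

Write h(θ) = θ⁵ + 2θ⁴ + 2θ³ + θ + 1.
Roots in ℤ_5: h(0) = 1; h(1) = 2; h(2) = 3; h(3) = 3; h(4) = 4.
Complete factorization: h(θ) = (θ² + 2θ - 2)·(θ³ - θ + 2).
Factor degrees with multiplicity: 2 + 3 = 5.

2, 3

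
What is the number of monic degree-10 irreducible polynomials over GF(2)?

99

Gauss's count: N_{2}(10) = (1/10) Σ_{d|10} μ(10/d)·2^d.
Divisors of 10: 1, 2, 5, 10; μ(10/d) for each: 1, -1, -1, 1.
Σ = 2^1 − 2^2 − 2^5 + 2^10 = 990.
N = 990/10 = 99.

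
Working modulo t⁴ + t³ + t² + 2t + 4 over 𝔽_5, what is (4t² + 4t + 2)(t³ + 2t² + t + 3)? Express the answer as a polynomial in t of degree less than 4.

2t^3 + 4t^2 + 2t + 4

Multiply in 𝔽_5[t]: (4t² + 4t + 2)·(t³ + 2t² + t + 3) = 4t⁵ + 2t⁴ + 4t³ + 4t + 1.
Reduce using t⁴ ≡ 4t³ + 4t² + 3t + 1 (mod t⁴ + t³ + t² + 2t + 4).
Reduced: 2t³ + 4t² + 2t + 4.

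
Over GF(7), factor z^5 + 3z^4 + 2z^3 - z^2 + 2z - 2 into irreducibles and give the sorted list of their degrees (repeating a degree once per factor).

Write g(z) = z^5 + 3z^4 + 2z^3 - z^2 + 2z - 2.
Complete factorization: g(z) = (z^2 + 3z - 2)·(z^3 - 3z + 1).
Factor degrees with multiplicity: 2 + 3 = 5.

2, 3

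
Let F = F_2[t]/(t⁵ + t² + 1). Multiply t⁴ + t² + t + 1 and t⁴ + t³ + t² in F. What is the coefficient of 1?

Multiply in F_2[t]: (t⁴ + t² + t + 1)·(t⁴ + t³ + t²) = t⁸ + t⁷ + t⁴ + t².
Reduce using t⁵ ≡ t² + 1 (mod t⁵ + t² + 1).
Reduced: t³ + t² + 1.

1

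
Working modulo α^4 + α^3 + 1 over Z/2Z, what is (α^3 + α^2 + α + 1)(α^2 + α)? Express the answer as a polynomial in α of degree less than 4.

α^3 + 1

Multiply in Z/2Z[α]: (α^3 + α^2 + α + 1)·(α^2 + α) = α^5 + α.
Reduce using α^4 ≡ α^3 + 1 (mod α^4 + α^3 + 1).
Reduced: α^3 + 1.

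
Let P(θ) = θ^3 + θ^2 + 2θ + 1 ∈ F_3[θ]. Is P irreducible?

Yes

Check for roots in F_3: P(0) = 1; P(1) = 2; P(2) = 2.
No roots. A degree-3 polynomial over a field with no linear factor is irreducible.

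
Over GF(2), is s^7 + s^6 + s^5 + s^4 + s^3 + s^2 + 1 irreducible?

Write f(s) = s^7 + s^6 + s^5 + s^4 + s^3 + s^2 + 1.
Check for roots in GF(2): f(0) = 1; f(1) = 1.
No roots, so no linear factors.
Monic irreducibles of degree 2 over GF(2): s^2 + s + 1.
None of them divide f (all give nonzero remainder).
Monic irreducibles of degree 3 over GF(2): s^3 + s + 1, s^3 + s^2 + 1.
None of them divide f (all give nonzero remainder).
No irreducible factor of degree ≤ 3 exists, so f is irreducible over GF(2).

Yes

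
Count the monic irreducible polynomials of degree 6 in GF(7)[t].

19544

By the necklace-counting formula, N_7(6) = (1/6) Σ_{d|6} μ(6/d)·7^d.
Divisors of 6: 1, 2, 3, 6; μ(6/d) for each: 1, -1, -1, 1.
Σ = 7^1 − 7^2 − 7^3 + 7^6 = 117264.
N = 117264/6 = 19544.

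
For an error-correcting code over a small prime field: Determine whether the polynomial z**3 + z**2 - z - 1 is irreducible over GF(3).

No

Write f(z) = z**3 + z**2 - z - 1.
Check for roots in GF(3): f(0) = 2; f(1) = 0 → root; f(2) = 0 → root.
f(1) = 0, so (z − 1) divides f(z); f is reducible.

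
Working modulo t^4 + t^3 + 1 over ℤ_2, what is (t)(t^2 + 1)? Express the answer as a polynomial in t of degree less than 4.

Multiply in ℤ_2[t]: (t)·(t^2 + 1) = t^3 + t.
Reduced: t^3 + t.

t^3 + t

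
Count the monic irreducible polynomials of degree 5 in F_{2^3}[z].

6552

Gauss's count: N_{8}(5) = (1/5) Σ_{d|5} μ(5/d)·8^d.
Divisors of 5: 1, 5; μ(5/d) for each: -1, 1.
Σ = − 8^1 + 8^5 = 32760.
N = 32760/5 = 6552.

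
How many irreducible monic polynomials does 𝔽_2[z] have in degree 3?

2

x^(2^3) − x is the product of all monic irreducibles of degree dividing 3; Möbius inversion gives N = (1/3) Σ μ(3/d)·2^d.
Divisors of 3: 1, 3; μ(3/d) for each: -1, 1.
Σ = − 2^1 + 2^3 = 6.
N = 6/3 = 2.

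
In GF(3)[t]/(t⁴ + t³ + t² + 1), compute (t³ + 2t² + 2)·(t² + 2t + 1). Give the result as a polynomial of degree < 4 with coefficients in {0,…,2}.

Multiply in GF(3)[t]: (t³ + 2t² + 2)·(t² + 2t + 1) = t⁵ + t⁴ + 2t³ + t² + t + 2.
Reduce using t⁴ ≡ 2t³ + 2t² + 2 (mod t⁴ + t³ + t² + 1).
Reduced: t³ + t² + 2.

t^3 + t^2 + 2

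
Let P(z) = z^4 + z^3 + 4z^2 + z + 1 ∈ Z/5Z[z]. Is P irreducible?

Yes

Check for roots in Z/5Z: P(0) = 1; P(1) = 3; P(2) = 3; P(3) = 3; P(4) = 4.
No roots, so no linear factors.
Degree-2 irreducible divisors: test the 10 monic irreducibles of degree 2 over GF(5).
None of them divide P (all give nonzero remainder).
No irreducible factor of degree ≤ 2 exists, so P is irreducible over GF(5).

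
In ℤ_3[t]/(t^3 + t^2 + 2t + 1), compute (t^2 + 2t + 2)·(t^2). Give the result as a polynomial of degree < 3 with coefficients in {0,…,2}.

Multiply in ℤ_3[t]: (t^2 + 2t + 2)·(t^2) = t^4 + 2t^3 + 2t^2.
Reduce using t^3 ≡ 2t^2 + t + 2 (mod t^3 + t^2 + 2t + 1).
Reduced: 2t^2 + 2.

2t^2 + 2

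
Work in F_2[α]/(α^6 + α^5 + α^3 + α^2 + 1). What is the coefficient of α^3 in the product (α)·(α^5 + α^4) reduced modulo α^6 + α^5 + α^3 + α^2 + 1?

Multiply in F_2[α]: (α)·(α^5 + α^4) = α^6 + α^5.
Reduce using α^6 ≡ α^5 + α^3 + α^2 + 1 (mod α^6 + α^5 + α^3 + α^2 + 1).
Reduced: α^3 + α^2 + 1.

1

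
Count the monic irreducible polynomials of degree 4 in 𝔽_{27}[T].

132678

Gauss's count: N_{27}(4) = (1/4) Σ_{d|4} μ(4/d)·27^d.
Divisors of 4: 1, 2, 4; μ(4/d) for each: 0, -1, 1.
Σ = − 27^2 + 27^4 = 530712.
N = 530712/4 = 132678.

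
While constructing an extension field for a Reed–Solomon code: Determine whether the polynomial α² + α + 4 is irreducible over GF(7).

Write P(α) = α² + α + 4.
Check for roots in GF(7): P(0) = 4; P(1) = 6; P(2) = 3; P(3) = 2; P(4) = 3; P(5) = 6; P(6) = 4.
No roots. A degree-2 polynomial over a field with no linear factor is irreducible.

Yes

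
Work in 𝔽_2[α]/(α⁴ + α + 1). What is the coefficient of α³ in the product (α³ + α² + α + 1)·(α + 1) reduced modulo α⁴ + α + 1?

Multiply in 𝔽_2[α]: (α³ + α² + α + 1)·(α + 1) = α⁴ + 1.
Reduce using α⁴ ≡ α + 1 (mod α⁴ + α + 1).
Reduced: α.

0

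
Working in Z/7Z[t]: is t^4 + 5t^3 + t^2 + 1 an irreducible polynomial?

Yes

Write g(t) = t^4 + 5t^3 + t^2 + 1.
Check for roots in Z/7Z: g(0) = 1; g(1) = 1; g(2) = 5; g(3) = 2; g(4) = 5; g(5) = 2; g(6) = 5.
No roots, so no linear factors.
Degree-2 irreducible divisors: test the 21 monic irreducibles of degree 2 over GF(7).
None of them divide g (all give nonzero remainder).
No irreducible factor of degree ≤ 2 exists, so g is irreducible over GF(7).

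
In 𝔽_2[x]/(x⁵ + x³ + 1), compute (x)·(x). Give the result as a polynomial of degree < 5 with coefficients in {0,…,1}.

Multiply in 𝔽_2[x]: (x)·(x) = x².
Reduced: x².

x^2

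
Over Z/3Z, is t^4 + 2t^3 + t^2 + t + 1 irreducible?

Write m(t) = t^4 + 2t^3 + t^2 + t + 1.
Check for roots in Z/3Z: m(0) = 1; m(1) = 0 → root; m(2) = 0 → root.
m(1) = 0, so (t − 1) divides m(t); m is reducible.

No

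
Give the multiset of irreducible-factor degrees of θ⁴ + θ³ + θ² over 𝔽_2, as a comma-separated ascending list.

1, 1, 2

Write g(θ) = θ⁴ + θ³ + θ².
Roots in 𝔽_2: g(0) = 0 → root; g(1) = 1.
Linear factors from roots: (θ).
Complete factorization: g(θ) = (θ)^2·(θ² + θ + 1).
Factor degrees with multiplicity: 1 + 1 + 2 = 4.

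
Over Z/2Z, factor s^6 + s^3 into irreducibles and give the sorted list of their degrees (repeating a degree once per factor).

Write g(s) = s^6 + s^3.
Roots in Z/2Z: g(0) = 0 → root; g(1) = 0 → root.
Linear factors from roots: (s), (s + 1).
Complete factorization: g(s) = (s + 1)·(s)^3·(s^2 + s + 1).
Factor degrees with multiplicity: 1 + 1 + 1 + 1 + 2 = 6.

1, 1, 1, 1, 2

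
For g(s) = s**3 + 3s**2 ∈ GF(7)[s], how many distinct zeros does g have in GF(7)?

Evaluate at each of the 7 elements of GF(7):
g(0) = 0 → root; g(1) = 4; g(2) = 6; g(3) = 5; g(4) = 0 → root; g(5) = 4; g(6) = 2.
Roots: {0, 4}.

2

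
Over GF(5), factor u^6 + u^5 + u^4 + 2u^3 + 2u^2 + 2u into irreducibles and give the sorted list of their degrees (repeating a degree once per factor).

1, 1, 2, 2

Write f(u) = u^6 + u^5 + u^4 + 2u^3 + 2u^2 + 2u.
Roots in GF(5): f(0) = 0 → root; f(1) = 4; f(2) = 0 → root; f(3) = 1; f(4) = 4.
Linear factors from roots: (u), (u - 2).
Complete factorization: f(u) = (u)·(u - 2)·(u^2 + u + 1)·(u^2 + 2u - 1).
Factor degrees with multiplicity: 1 + 1 + 2 + 2 = 6.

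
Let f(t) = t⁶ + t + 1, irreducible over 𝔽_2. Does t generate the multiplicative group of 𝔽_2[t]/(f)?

Yes

|GF(2^6)^×| = 2^6 − 1 = 63. Prime factorization: 63 = 3^2·7.
f is primitive ⇔ t has order 63 in GF(2)[t]/(f), i.e. t^(63/q) ≠ 1 for each prime q | 63.
t^(21) mod f = t⁵ + t⁴ + t³ + t + 1.
t^(9) mod f = t⁴ + t³.
None equal 1, so t has full order 63; f is primitive.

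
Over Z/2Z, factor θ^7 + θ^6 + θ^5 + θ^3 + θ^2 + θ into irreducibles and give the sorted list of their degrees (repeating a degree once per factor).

Write f(θ) = θ^7 + θ^6 + θ^5 + θ^3 + θ^2 + θ.
Roots in Z/2Z: f(0) = 0 → root; f(1) = 0 → root.
Linear factors from roots: (θ), (θ + 1).
Complete factorization: f(θ) = (θ)·(θ + 1)^4·(θ^2 + θ + 1).
Factor degrees with multiplicity: 1 + 1 + 1 + 1 + 1 + 2 = 7.

1, 1, 1, 1, 1, 2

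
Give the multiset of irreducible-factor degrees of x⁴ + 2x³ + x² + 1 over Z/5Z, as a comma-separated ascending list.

Write f(x) = x⁴ + 2x³ + x² + 1.
Roots in Z/5Z: f(0) = 1; f(1) = 0 → root; f(2) = 2; f(3) = 0 → root; f(4) = 1.
Linear factors from roots: (x - 1), (x + 2).
Complete factorization: f(x) = (x + 2)·(x - 1)·(x² + x + 2).
Factor degrees with multiplicity: 1 + 1 + 2 = 4.

1, 1, 2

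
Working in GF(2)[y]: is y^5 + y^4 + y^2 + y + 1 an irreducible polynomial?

Write g(y) = y^5 + y^4 + y^2 + y + 1.
Check for roots in GF(2): g(0) = 1; g(1) = 1.
No roots, so no linear factors.
Monic irreducibles of degree 2 over GF(2): y^2 + y + 1.
None of them divide g (all give nonzero remainder).
No irreducible factor of degree ≤ 2 exists, so g is irreducible over GF(2).

Yes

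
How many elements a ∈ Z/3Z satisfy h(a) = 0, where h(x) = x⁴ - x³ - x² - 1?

Evaluate at each of the 3 elements of Z/3Z:
h(0) = 2; h(1) = 1; h(2) = 0 → root.
Roots: {2}.

1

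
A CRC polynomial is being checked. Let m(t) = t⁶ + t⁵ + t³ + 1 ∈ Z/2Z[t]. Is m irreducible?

Check for roots in Z/2Z: m(0) = 1; m(1) = 0 → root.
m(1) = 0, so (t − 1) divides m(t); m is reducible.

No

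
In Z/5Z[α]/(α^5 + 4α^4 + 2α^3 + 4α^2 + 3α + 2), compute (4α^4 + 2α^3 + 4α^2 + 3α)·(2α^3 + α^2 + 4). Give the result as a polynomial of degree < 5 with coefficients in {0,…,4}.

2α^4 + 3α^3 + 2α^2

Multiply in Z/5Z[α]: (4α^4 + 2α^3 + 4α^2 + 3α)·(2α^3 + α^2 + 4) = 3α^7 + 3α^6 + α^4 + α^3 + α^2 + 2α.
Reduce using α^5 ≡ α^4 + 3α^3 + α^2 + 2α + 3 (mod α^5 + 4α^4 + 2α^3 + 4α^2 + 3α + 2).
Reduced: 2α^4 + 3α^3 + 2α^2.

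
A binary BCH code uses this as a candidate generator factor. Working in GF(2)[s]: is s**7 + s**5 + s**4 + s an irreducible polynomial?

Write m(s) = s**7 + s**5 + s**4 + s.
Check for roots in GF(2): m(0) = 0 → root; m(1) = 0 → root.
m(0) = 0, so (s) divides m(s); m is reducible.

No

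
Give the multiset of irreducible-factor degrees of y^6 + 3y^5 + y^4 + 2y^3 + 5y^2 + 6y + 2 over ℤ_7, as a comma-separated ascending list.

Write h(y) = y^6 + 3y^5 + y^4 + 2y^3 + 5y^2 + 6y + 2.
Linear factors from roots: (y + 3).
Complete factorization: h(y) = (y + 3)·(y^2 + 2y + 3)·(y^3 + 5y^2 + 2y + 1).
Factor degrees with multiplicity: 1 + 2 + 3 = 6.

1, 2, 3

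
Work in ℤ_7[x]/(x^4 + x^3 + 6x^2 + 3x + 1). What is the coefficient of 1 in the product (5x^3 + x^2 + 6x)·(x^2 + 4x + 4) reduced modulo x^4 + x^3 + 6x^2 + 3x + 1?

5

Multiply in ℤ_7[x]: (5x^3 + x^2 + 6x)·(x^2 + 4x + 4) = 5x^5 + 2x^3 + 3x.
Reduce using x^4 ≡ 6x^3 + x^2 + 4x + 6 (mod x^4 + x^3 + 6x^2 + 3x + 1).
Reduced: 5x^3 + x^2 + 6x + 5.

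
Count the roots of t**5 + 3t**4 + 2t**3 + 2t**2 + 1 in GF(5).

Write P(t) = t**5 + 3t**4 + 2t**3 + 2t**2 + 1.
Evaluate at each of the 5 elements of GF(5):
P(0) = 1; P(1) = 4; P(2) = 0 → root; P(3) = 4; P(4) = 3.
Roots: {2}.

1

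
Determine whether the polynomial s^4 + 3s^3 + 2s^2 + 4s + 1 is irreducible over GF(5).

Yes

Write f(s) = s^4 + 3s^3 + 2s^2 + 4s + 1.
Check for roots in GF(5): f(0) = 1; f(1) = 1; f(2) = 2; f(3) = 3; f(4) = 2.
No roots, so no linear factors.
Degree-2 irreducible divisors: test the 10 monic irreducibles of degree 2 over GF(5).
None of them divide f (all give nonzero remainder).
No irreducible factor of degree ≤ 2 exists, so f is irreducible over GF(5).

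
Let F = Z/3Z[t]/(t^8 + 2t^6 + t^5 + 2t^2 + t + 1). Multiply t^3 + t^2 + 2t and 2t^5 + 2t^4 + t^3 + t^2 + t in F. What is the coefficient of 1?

1

Multiply in Z/3Z[t]: (t^3 + t^2 + 2t)·(2t^5 + 2t^4 + t^3 + t^2 + t) = 2t^8 + t^7 + t^6 + t^4 + 2t^2.
Reduce using t^8 ≡ t^6 + 2t^5 + t^2 + 2t + 2 (mod t^8 + 2t^6 + t^5 + 2t^2 + t + 1).
Reduced: t^7 + t^5 + t^4 + t^2 + t + 1.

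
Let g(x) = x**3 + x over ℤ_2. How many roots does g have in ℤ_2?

2

Evaluate at each of the 2 elements of ℤ_2:
g(0) = 0 → root; g(1) = 0 → root.
Roots: {0, 1}.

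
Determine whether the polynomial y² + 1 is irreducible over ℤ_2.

Write h(y) = y² + 1.
Check for roots in ℤ_2: h(0) = 1; h(1) = 0 → root.
h(1) = 0, so (y − 1) divides h(y); h is reducible.

No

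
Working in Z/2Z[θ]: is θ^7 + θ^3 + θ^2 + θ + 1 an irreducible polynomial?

Write f(θ) = θ^7 + θ^3 + θ^2 + θ + 1.
Check for roots in Z/2Z: f(0) = 1; f(1) = 1.
No roots, so no linear factors.
Monic irreducibles of degree 2 over GF(2): θ^2 + θ + 1.
None of them divide f (all give nonzero remainder).
Monic irreducibles of degree 3 over GF(2): θ^3 + θ + 1, θ^3 + θ^2 + 1.
None of them divide f (all give nonzero remainder).
No irreducible factor of degree ≤ 3 exists, so f is irreducible over GF(2).

Yes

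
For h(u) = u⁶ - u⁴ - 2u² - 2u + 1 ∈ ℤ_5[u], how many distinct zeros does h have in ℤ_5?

Evaluate at each of the 5 elements of ℤ_5:
h(0) = 1; h(1) = 2; h(2) = 2; h(3) = 0 → root; h(4) = 1.
Roots: {3}.

1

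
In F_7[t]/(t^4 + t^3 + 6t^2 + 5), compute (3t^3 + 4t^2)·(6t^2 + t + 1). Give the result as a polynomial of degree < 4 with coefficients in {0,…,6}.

Multiply in F_7[t]: (3t^3 + 4t^2)·(6t^2 + t + 1) = 4t^5 + 6t^4 + 4t^2.
Reduce using t^4 ≡ 6t^3 + t^2 + 2 (mod t^4 + t^3 + 6t^2 + 5).
Reduced: 2t^3 + 6t^2 + t + 4.

2t^3 + 6t^2 + t + 4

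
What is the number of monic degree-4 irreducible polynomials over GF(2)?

3

The number of monic irreducibles of degree 4 over GF(2) is (1/4)·Σ_{d∣4} μ(4/d) 2^d.
Divisors of 4: 1, 2, 4; μ(4/d) for each: 0, -1, 1.
Σ = − 2^2 + 2^4 = 12.
N = 12/4 = 3.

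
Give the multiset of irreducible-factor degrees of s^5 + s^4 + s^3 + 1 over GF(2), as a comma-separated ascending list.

Write g(s) = s^5 + s^4 + s^3 + 1.
Roots in GF(2): g(0) = 1; g(1) = 0 → root.
Linear factors from roots: (s + 1).
Complete factorization: g(s) = (s + 1)^2·(s^3 + s^2 + 1).
Factor degrees with multiplicity: 1 + 1 + 3 = 5.

1, 1, 3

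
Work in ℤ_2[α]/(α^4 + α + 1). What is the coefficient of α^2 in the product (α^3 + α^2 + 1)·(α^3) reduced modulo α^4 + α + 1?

0

Multiply in ℤ_2[α]: (α^3 + α^2 + 1)·(α^3) = α^6 + α^5 + α^3.
Reduce using α^4 ≡ α + 1 (mod α^4 + α + 1).
Reduced: α.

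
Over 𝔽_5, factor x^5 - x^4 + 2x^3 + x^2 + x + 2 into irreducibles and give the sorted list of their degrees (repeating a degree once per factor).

1, 1, 3

Write h(x) = x^5 - x^4 + 2x^3 + x^2 + x + 2.
Roots in 𝔽_5: h(0) = 2; h(1) = 1; h(2) = 0 → root; h(3) = 0 → root; h(4) = 3.
Linear factors from roots: (x - 2), (x + 2).
Complete factorization: h(x) = (x + 2)·(x - 2)·(x^3 - x^2 + x + 2).
Factor degrees with multiplicity: 1 + 1 + 3 = 5.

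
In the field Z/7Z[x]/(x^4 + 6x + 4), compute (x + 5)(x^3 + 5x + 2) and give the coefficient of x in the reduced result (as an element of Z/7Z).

0

Multiply in Z/7Z[x]: (x + 5)·(x^3 + 5x + 2) = x^4 + 5x^3 + 5x^2 + 6x + 3.
Reduce using x^4 ≡ x + 3 (mod x^4 + 6x + 4).
Reduced: 5x^3 + 5x^2 + 6.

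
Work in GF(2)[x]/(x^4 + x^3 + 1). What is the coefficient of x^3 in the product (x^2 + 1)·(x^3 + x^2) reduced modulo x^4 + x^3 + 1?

1

Multiply in GF(2)[x]: (x^2 + 1)·(x^3 + x^2) = x^5 + x^4 + x^3 + x^2.
Reduce using x^4 ≡ x^3 + 1 (mod x^4 + x^3 + 1).
Reduced: x^3 + x^2 + x.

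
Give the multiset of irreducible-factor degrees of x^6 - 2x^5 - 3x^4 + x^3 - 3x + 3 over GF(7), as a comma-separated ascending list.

1, 2, 3

Write h(x) = x^6 - 2x^5 - 3x^4 + x^3 - 3x + 3.
Linear factors from roots: (x - 3).
Complete factorization: h(x) = (x - 3)·(x^2 + x - 3)·(x^3 + 3x - 2).
Factor degrees with multiplicity: 1 + 2 + 3 = 6.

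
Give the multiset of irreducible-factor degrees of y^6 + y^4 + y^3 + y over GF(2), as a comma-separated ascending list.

1, 1, 1, 1, 2

Write g(y) = y^6 + y^4 + y^3 + y.
Roots in GF(2): g(0) = 0 → root; g(1) = 0 → root.
Linear factors from roots: (y), (y + 1).
Complete factorization: g(y) = (y)·(y + 1)^3·(y^2 + y + 1).
Factor degrees with multiplicity: 1 + 1 + 1 + 1 + 2 = 6.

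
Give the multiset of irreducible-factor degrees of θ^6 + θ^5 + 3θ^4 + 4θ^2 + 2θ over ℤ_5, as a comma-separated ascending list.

Write h(θ) = θ^6 + θ^5 + 3θ^4 + 4θ^2 + 2θ.
Roots in ℤ_5: h(0) = 0 → root; h(1) = 1; h(2) = 4; h(3) = 2; h(4) = 0 → root.
Linear factors from roots: (θ), (θ + 1).
Complete factorization: h(θ) = (θ)·(θ + 1)·(θ^2 + 2θ + 3)·(θ^2 + 3θ + 4).
Factor degrees with multiplicity: 1 + 1 + 2 + 2 = 6.

1, 1, 2, 2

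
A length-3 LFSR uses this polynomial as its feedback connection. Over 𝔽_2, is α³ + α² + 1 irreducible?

Yes

Write f(α) = α³ + α² + 1.
Check for roots in 𝔽_2: f(0) = 1; f(1) = 1.
No roots. A degree-3 polynomial over a field with no linear factor is irreducible.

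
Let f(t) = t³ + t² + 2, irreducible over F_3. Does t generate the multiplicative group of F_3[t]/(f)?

No

|GF(3^3)^×| = 3^3 − 1 = 26. Prime factorization: 26 = 2·13.
f is primitive ⇔ t has order 26 in GF(3)[t]/(f), i.e. t^(26/q) ≠ 1 for each prime q | 26.
t^(13) mod f = 1
t^(2) mod f = t².
Since t^(13) = 1, the order of t divides 13 < 26; not primitive.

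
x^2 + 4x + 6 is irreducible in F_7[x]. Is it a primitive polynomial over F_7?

No

Write f(x) = x^2 + 4x + 6.
|GF(7^2)^×| = 7^2 − 1 = 48. Prime factorization: 48 = 2^4·3.
f is primitive ⇔ x has order 48 in GF(7)[x]/(f), i.e. x^(48/q) ≠ 1 for each prime q | 48.
x^(24) mod f = 6.
x^(16) mod f = 1
Since x^(16) = 1, the order of x divides 16 < 48; not primitive.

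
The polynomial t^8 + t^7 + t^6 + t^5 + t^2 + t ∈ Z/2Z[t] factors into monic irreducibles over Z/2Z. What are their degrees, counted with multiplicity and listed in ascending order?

Write h(t) = t^8 + t^7 + t^6 + t^5 + t^2 + t.
Roots in Z/2Z: h(0) = 0 → root; h(1) = 0 → root.
Linear factors from roots: (t), (t + 1).
Complete factorization: h(t) = (t)·(t + 1)·(t^3 + t^2 + 1)^2.
Factor degrees with multiplicity: 1 + 1 + 3 + 3 = 8.

1, 1, 3, 3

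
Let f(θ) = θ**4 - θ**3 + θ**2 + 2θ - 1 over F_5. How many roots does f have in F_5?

2

Evaluate at each of the 5 elements of F_5:
f(0) = 4; f(1) = 2; f(2) = 0 → root; f(3) = 3; f(4) = 0 → root.
Roots: {2, 4}.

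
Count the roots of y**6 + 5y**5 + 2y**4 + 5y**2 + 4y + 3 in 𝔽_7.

Write f(y) = y**6 + 5y**5 + 2y**4 + 5y**2 + 4y + 3.
Evaluate at each of the 7 elements of 𝔽_7:
f(0) = 3; f(1) = 6; f(2) = 0 → root; f(3) = 3; f(4) = 6; f(5) = 0 → root; f(6) = 2.
Roots: {2, 5}.

2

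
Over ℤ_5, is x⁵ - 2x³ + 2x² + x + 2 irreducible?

Yes

Write m(x) = x⁵ - 2x³ + 2x² + x + 2.
Check for roots in ℤ_5: m(0) = 2; m(1) = 4; m(2) = 3; m(3) = 2; m(4) = 4.
No roots, so no linear factors.
Degree-2 irreducible divisors: test the 10 monic irreducibles of degree 2 over GF(5).
None of them divide m (all give nonzero remainder).
No irreducible factor of degree ≤ 2 exists, so m is irreducible over GF(5).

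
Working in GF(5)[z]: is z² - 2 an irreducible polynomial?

Write P(z) = z² - 2.
Check for roots in GF(5): P(0) = 3; P(1) = 4; P(2) = 2; P(3) = 2; P(4) = 4.
No roots. A degree-2 polynomial over a field with no linear factor is irreducible.

Yes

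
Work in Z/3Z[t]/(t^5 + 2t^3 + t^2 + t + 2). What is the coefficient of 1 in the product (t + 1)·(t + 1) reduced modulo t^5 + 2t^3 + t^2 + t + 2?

1

Multiply in Z/3Z[t]: (t + 1)·(t + 1) = t^2 + 2t + 1.
Reduced: t^2 + 2t + 1.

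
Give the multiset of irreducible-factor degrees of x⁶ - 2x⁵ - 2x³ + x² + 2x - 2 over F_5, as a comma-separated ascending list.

Write g(x) = x⁶ - 2x⁵ - 2x³ + x² + 2x - 2.
Roots in F_5: g(0) = 3; g(1) = 3; g(2) = 0 → root; g(3) = 2; g(4) = 2.
Linear factors from roots: (x - 2).
Complete factorization: g(x) = (x - 2)·(x² + 2x - 2)·(x³ - 2x² + x + 2).
Factor degrees with multiplicity: 1 + 2 + 3 = 6.

1, 2, 3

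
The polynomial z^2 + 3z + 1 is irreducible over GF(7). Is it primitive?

Write f(z) = z^2 + 3z + 1.
|GF(7^2)^×| = 7^2 − 1 = 48. Prime factorization: 48 = 2^4·3.
f is primitive ⇔ z has order 48 in GF(7)[z]/(f), i.e. z^(48/q) ≠ 1 for each prime q | 48.
z^(24) mod f = 1
z^(16) mod f = 1
Since z^(24) = 1, the order of z divides 24 < 48; not primitive.

No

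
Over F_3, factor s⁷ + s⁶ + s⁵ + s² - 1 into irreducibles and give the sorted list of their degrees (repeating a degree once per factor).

1, 2, 2, 2

Write h(s) = s⁷ + s⁶ + s⁵ + s² - 1.
Roots in F_3: h(0) = 2; h(1) = 0 → root; h(2) = 2.
Linear factors from roots: (s - 1).
Complete factorization: h(s) = (s - 1)·(s² + 1)·(s² + s - 1)^2.
Factor degrees with multiplicity: 1 + 2 + 2 + 2 = 7.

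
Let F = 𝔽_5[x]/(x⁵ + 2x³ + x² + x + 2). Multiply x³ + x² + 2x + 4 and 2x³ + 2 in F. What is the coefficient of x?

Multiply in 𝔽_5[x]: (x³ + x² + 2x + 4)·(2x³ + 2) = 2x⁶ + 2x⁵ + 4x⁴ + 2x² + 4x + 3.
Reduce using x⁵ ≡ 3x³ + 4x² + 4x + 3 (mod x⁵ + 2x³ + x² + x + 2).
Reduced: 4x³ + 3x² + 3x + 4.

3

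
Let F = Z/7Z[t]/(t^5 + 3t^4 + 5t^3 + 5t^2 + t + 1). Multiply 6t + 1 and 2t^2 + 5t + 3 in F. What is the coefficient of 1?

Multiply in Z/7Z[t]: (6t + 1)·(2t^2 + 5t + 3) = 5t^3 + 4t^2 + 2t + 3.
Reduced: 5t^3 + 4t^2 + 2t + 3.

3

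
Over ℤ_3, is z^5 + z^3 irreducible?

No

Write P(z) = z^5 + z^3.
Check for roots in ℤ_3: P(0) = 0 → root; P(1) = 2; P(2) = 1.
P(0) = 0, so (z) divides P(z); P is reducible.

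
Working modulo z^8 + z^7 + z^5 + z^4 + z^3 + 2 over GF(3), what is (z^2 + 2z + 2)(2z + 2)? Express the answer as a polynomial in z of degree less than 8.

Multiply in GF(3)[z]: (z^2 + 2z + 2)·(2z + 2) = 2z^3 + 2z + 1.
Reduced: 2z^3 + 2z + 1.

2z^3 + 2z + 1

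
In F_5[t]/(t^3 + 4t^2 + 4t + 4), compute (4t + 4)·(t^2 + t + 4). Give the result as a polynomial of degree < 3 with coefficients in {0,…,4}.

Multiply in F_5[t]: (4t + 4)·(t^2 + t + 4) = 4t^3 + 3t^2 + 1.
Reduce using t^3 ≡ t^2 + t + 1 (mod t^3 + 4t^2 + 4t + 4).
Reduced: 2t^2 + 4t.

2t^2 + 4t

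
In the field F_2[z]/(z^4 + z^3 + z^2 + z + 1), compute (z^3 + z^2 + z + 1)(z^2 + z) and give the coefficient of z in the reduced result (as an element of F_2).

Multiply in F_2[z]: (z^3 + z^2 + z + 1)·(z^2 + z) = z^5 + z.
Reduce using z^4 ≡ z^3 + z^2 + z + 1 (mod z^4 + z^3 + z^2 + z + 1).
Reduced: z + 1.

1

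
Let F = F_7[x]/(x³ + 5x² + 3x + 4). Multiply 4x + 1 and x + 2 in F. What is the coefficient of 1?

Multiply in F_7[x]: (4x + 1)·(x + 2) = 4x² + 2x + 2.
Reduced: 4x² + 2x + 2.

2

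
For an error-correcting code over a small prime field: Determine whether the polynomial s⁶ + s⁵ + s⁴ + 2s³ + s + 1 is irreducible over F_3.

Write P(s) = s⁶ + s⁵ + s⁴ + 2s³ + s + 1.
Check for roots in F_3: P(0) = 1; P(1) = 1; P(2) = 2.
No roots, so no linear factors.
Monic irreducibles of degree 2 over GF(3): s² + 1, s² + s + 2, s² + 2s + 2.
None of them divide P (all give nonzero remainder).
Degree-3 irreducible divisors: test the 8 monic irreducibles of degree 3 over GF(3).
None of them divide P (all give nonzero remainder).
No irreducible factor of degree ≤ 3 exists, so P is irreducible over GF(3).

Yes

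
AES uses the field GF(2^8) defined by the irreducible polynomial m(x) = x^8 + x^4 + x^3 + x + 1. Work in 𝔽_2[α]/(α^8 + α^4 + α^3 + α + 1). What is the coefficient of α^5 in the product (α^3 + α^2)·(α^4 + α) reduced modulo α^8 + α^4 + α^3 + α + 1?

Multiply in 𝔽_2[α]: (α^3 + α^2)·(α^4 + α) = α^7 + α^6 + α^4 + α^3.
Reduced: α^7 + α^6 + α^4 + α^3.

0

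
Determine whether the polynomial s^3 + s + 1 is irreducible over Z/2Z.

Write f(s) = s^3 + s + 1.
Check for roots in Z/2Z: f(0) = 1; f(1) = 1.
No roots. A degree-3 polynomial over a field with no linear factor is irreducible.

Yes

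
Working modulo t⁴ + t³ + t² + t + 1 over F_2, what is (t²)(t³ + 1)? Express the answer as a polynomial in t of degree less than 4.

t^2 + 1

Multiply in F_2[t]: (t²)·(t³ + 1) = t⁵ + t².
Reduce using t⁴ ≡ t³ + t² + t + 1 (mod t⁴ + t³ + t² + t + 1).
Reduced: t² + 1.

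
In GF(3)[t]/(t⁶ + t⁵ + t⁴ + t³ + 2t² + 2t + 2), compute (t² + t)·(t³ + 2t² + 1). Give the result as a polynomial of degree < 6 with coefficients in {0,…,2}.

Multiply in GF(3)[t]: (t² + t)·(t³ + 2t² + 1) = t⁵ + 2t³ + t² + t.
Reduced: t⁵ + 2t³ + t² + t.

t^5 + 2t^3 + t^2 + t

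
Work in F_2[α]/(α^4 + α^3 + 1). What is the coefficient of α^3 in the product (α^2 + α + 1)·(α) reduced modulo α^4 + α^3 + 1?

Multiply in F_2[α]: (α^2 + α + 1)·(α) = α^3 + α^2 + α.
Reduced: α^3 + α^2 + α.

1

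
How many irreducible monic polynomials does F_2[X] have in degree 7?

18

Gauss's count: N_{2}(7) = (1/7) Σ_{d|7} μ(7/d)·2^d.
Divisors of 7: 1, 7; μ(7/d) for each: -1, 1.
Σ = − 2^1 + 2^7 = 126.
N = 126/7 = 18.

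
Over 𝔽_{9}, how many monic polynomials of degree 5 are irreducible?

11808

Gauss's count: N_{9}(5) = (1/5) Σ_{d|5} μ(5/d)·9^d.
Divisors of 5: 1, 5; μ(5/d) for each: -1, 1.
Σ = − 9^1 + 9^5 = 59040.
N = 59040/5 = 11808.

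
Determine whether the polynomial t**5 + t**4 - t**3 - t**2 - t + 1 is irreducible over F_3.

Write f(t) = t**5 + t**4 - t**3 - t**2 - t + 1.
Check for roots in F_3: f(0) = 1; f(1) = 0 → root; f(2) = 2.
f(1) = 0, so (t − 1) divides f(t); f is reducible.

No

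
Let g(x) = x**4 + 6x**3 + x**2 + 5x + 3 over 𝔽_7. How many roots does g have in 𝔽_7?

2

Evaluate at each of the 7 elements of 𝔽_7:
g(0) = 3; g(1) = 2; g(2) = 4; g(3) = 4; g(4) = 0 → root; g(5) = 0 → root; g(6) = 1.
Roots: {4, 5}.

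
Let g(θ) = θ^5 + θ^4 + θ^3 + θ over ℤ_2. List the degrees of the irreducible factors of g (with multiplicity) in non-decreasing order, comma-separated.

Roots in ℤ_2: g(0) = 0 → root; g(1) = 0 → root.
Linear factors from roots: (θ), (θ + 1).
Complete factorization: g(θ) = (θ)·(θ + 1)·(θ^3 + θ + 1).
Factor degrees with multiplicity: 1 + 1 + 3 = 5.

1, 1, 3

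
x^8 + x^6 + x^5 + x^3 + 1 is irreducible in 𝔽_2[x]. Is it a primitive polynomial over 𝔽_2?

Yes

Write f(x) = x^8 + x^6 + x^5 + x^3 + 1.
|GF(2^8)^×| = 2^8 − 1 = 255. Prime factorization: 255 = 3·5·17.
f is primitive ⇔ x has order 255 in GF(2)[x]/(f), i.e. x^(255/q) ≠ 1 for each prime q | 255.
x^(85) mod f = x^6 + x^5 + x^4 + x^3 + x^2 + x + 1.
x^(51) mod f = x^6 + x^5 + x^4 + x^3.
x^(15) mod f = x^7 + x^5 + x^4 + x^2 + 1.
None equal 1, so x has full order 255; f is primitive.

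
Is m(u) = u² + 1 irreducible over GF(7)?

Check for roots in GF(7): m(0) = 1; m(1) = 2; m(2) = 5; m(3) = 3; m(4) = 3; m(5) = 5; m(6) = 2.
No roots. A degree-2 polynomial over a field with no linear factor is irreducible.

Yes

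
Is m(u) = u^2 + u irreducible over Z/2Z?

No

Check for roots in Z/2Z: m(0) = 0 → root; m(1) = 0 → root.
m(0) = 0, so (u) divides m(u); m is reducible.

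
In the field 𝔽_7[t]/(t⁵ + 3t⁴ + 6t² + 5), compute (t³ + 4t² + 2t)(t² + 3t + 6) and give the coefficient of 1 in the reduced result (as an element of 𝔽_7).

2

Multiply in 𝔽_7[t]: (t³ + 4t² + 2t)·(t² + 3t + 6) = t⁵ + 6t³ + 2t² + 5t.
Reduce using t⁵ ≡ 4t⁴ + t² + 2 (mod t⁵ + 3t⁴ + 6t² + 5).
Reduced: 4t⁴ + 6t³ + 3t² + 5t + 2.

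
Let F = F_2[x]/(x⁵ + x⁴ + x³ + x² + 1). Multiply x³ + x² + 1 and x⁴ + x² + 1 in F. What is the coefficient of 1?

1

Multiply in F_2[x]: (x³ + x² + 1)·(x⁴ + x² + 1) = x⁷ + x⁶ + x⁵ + x³ + 1.
Reduce using x⁵ ≡ x⁴ + x³ + x² + 1 (mod x⁵ + x⁴ + x³ + x² + 1).
Reduced: x⁴ + x³ + x² + 1.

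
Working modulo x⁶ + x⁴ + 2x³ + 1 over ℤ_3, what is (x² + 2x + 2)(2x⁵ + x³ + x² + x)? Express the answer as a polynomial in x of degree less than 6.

x^4 + x^2 + 2

Multiply in ℤ_3[x]: (x² + 2x + 2)·(2x⁵ + x³ + x² + x) = 2x⁷ + x⁶ + 2x⁵ + 2x³ + x² + 2x.
Reduce using x⁶ ≡ 2x⁴ + x³ + 2 (mod x⁶ + x⁴ + 2x³ + 1).
Reduced: x⁴ + x² + 2.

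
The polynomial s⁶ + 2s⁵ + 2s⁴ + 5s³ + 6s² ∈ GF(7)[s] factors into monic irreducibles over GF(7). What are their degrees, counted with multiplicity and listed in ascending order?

Write f(s) = s⁶ + 2s⁵ + 2s⁴ + 5s³ + 6s².
Linear factors from roots: (s), (s + 5).
Complete factorization: f(s) = (s + 5)·(s)^2·(s³ + 4s² + 3s + 4).
Factor degrees with multiplicity: 1 + 1 + 1 + 3 = 6.

1, 1, 1, 3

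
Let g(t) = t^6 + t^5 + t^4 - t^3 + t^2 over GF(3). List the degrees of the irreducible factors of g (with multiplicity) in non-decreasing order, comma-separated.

Roots in GF(3): g(0) = 0 → root; g(1) = 0 → root; g(2) = 0 → root.
Linear factors from roots: (t), (t - 1), (t + 1).
Complete factorization: g(t) = (t + 1)·(t - 1)·(t)^2·(t^2 + t - 1).
Factor degrees with multiplicity: 1 + 1 + 1 + 1 + 2 = 6.

1, 1, 1, 1, 2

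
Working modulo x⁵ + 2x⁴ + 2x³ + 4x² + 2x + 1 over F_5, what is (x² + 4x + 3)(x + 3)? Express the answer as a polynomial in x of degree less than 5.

Multiply in F_5[x]: (x² + 4x + 3)·(x + 3) = x³ + 2x² + 4.
Reduced: x³ + 2x² + 4.

x^3 + 2x^2 + 4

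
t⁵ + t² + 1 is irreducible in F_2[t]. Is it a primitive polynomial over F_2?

Write f(t) = t⁵ + t² + 1.
|GF(2^5)^×| = 2^5 − 1 = 31. Prime factorization: 31 = 31.
f is primitive ⇔ t has order 31 in GF(2)[t]/(f), i.e. t^(31/q) ≠ 1 for each prime q | 31.
t^(1) mod f = t.
None equal 1, so t has full order 31; f is primitive.

Yes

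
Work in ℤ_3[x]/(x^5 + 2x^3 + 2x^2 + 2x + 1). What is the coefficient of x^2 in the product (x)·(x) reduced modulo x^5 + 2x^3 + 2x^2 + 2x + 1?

Multiply in ℤ_3[x]: (x)·(x) = x^2.
Reduced: x^2.

1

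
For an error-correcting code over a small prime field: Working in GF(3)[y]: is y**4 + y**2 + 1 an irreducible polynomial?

Write m(y) = y**4 + y**2 + 1.
Check for roots in GF(3): m(0) = 1; m(1) = 0 → root; m(2) = 0 → root.
m(1) = 0, so (y − 1) divides m(y); m is reducible.

No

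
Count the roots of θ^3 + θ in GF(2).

2

Write f(θ) = θ^3 + θ.
Evaluate at each of the 2 elements of GF(2):
f(0) = 0 → root; f(1) = 0 → root.
Roots: {0, 1}.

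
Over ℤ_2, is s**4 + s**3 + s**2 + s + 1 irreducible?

Write g(s) = s**4 + s**3 + s**2 + s + 1.
Check for roots in ℤ_2: g(0) = 1; g(1) = 1.
No roots, so no linear factors.
Monic irreducibles of degree 2 over GF(2): s**2 + s + 1.
None of them divide g (all give nonzero remainder).
No irreducible factor of degree ≤ 2 exists, so g is irreducible over GF(2).

Yes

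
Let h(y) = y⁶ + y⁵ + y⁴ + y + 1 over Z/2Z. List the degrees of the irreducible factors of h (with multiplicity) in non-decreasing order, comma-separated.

6

Roots in Z/2Z: h(0) = 1; h(1) = 1.
Complete factorization: h(y) = (y⁶ + y⁵ + y⁴ + y + 1).
Factor degrees with multiplicity: 6 = 6.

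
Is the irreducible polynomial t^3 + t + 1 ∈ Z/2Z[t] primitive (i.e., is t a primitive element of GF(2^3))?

Write f(t) = t^3 + t + 1.
|GF(2^3)^×| = 2^3 − 1 = 7. Prime factorization: 7 = 7.
f is primitive ⇔ t has order 7 in GF(2)[t]/(f), i.e. t^(7/q) ≠ 1 for each prime q | 7.
t^(1) mod f = t.
None equal 1, so t has full order 7; f is primitive.

Yes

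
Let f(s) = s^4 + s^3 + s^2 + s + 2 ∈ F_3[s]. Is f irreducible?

Check for roots in F_3: f(0) = 2; f(1) = 0 → root; f(2) = 2.
f(1) = 0, so (s − 1) divides f(s); f is reducible.

No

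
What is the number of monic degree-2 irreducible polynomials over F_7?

21

The number of monic irreducibles of degree 2 over GF(7) is (1/2)·Σ_{d∣2} μ(2/d) 7^d.
Divisors of 2: 1, 2; μ(2/d) for each: -1, 1.
Σ = − 7^1 + 7^2 = 42.
N = 42/2 = 21.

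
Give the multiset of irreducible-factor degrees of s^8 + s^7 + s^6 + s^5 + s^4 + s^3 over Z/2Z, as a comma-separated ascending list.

Write g(s) = s^8 + s^7 + s^6 + s^5 + s^4 + s^3.
Roots in Z/2Z: g(0) = 0 → root; g(1) = 0 → root.
Linear factors from roots: (s), (s + 1).
Complete factorization: g(s) = (s + 1)·(s)^3·(s^2 + s + 1)^2.
Factor degrees with multiplicity: 1 + 1 + 1 + 1 + 2 + 2 = 8.

1, 1, 1, 1, 2, 2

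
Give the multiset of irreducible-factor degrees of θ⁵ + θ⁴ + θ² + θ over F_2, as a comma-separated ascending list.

1, 1, 1, 2

Write f(θ) = θ⁵ + θ⁴ + θ² + θ.
Roots in F_2: f(0) = 0 → root; f(1) = 0 → root.
Linear factors from roots: (θ), (θ + 1).
Complete factorization: f(θ) = (θ)·(θ + 1)^2·(θ² + θ + 1).
Factor degrees with multiplicity: 1 + 1 + 1 + 2 = 5.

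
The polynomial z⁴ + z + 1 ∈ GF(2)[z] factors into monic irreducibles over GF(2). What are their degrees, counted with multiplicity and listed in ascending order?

Write h(z) = z⁴ + z + 1.
Roots in GF(2): h(0) = 1; h(1) = 1.
Complete factorization: h(z) = (z⁴ + z + 1).
Factor degrees with multiplicity: 4 = 4.

4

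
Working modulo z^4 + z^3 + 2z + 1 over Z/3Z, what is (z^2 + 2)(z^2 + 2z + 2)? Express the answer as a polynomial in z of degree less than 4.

z^3 + z^2 + 2z

Multiply in Z/3Z[z]: (z^2 + 2)·(z^2 + 2z + 2) = z^4 + 2z^3 + z^2 + z + 1.
Reduce using z^4 ≡ 2z^3 + z + 2 (mod z^4 + z^3 + 2z + 1).
Reduced: z^3 + z^2 + 2z.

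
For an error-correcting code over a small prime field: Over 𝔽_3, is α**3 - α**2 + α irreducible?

Write P(α) = α**3 - α**2 + α.
Check for roots in 𝔽_3: P(0) = 0 → root; P(1) = 1; P(2) = 0 → root.
P(0) = 0, so (α) divides P(α); P is reducible.

No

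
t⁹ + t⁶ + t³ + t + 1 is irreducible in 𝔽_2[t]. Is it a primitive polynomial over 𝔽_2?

Write f(t) = t⁹ + t⁶ + t³ + t + 1.
|GF(2^9)^×| = 2^9 − 1 = 511. Prime factorization: 511 = 7·73.
f is primitive ⇔ t has order 511 in GF(2)[t]/(f), i.e. t^(511/q) ≠ 1 for each prime q | 511.
t^(73) mod f = 1
t^(7) mod f = t⁷.
Since t^(73) = 1, the order of t divides 73 < 511; not primitive.

No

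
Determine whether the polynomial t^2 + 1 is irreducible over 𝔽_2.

No

Write f(t) = t^2 + 1.
Check for roots in 𝔽_2: f(0) = 1; f(1) = 0 → root.
f(1) = 0, so (t − 1) divides f(t); f is reducible.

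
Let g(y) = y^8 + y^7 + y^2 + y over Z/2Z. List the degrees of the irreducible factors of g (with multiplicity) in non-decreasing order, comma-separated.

1, 1, 1, 1, 2, 2

Roots in Z/2Z: g(0) = 0 → root; g(1) = 0 → root.
Linear factors from roots: (y), (y + 1).
Complete factorization: g(y) = (y)·(y + 1)^3·(y^2 + y + 1)^2.
Factor degrees with multiplicity: 1 + 1 + 1 + 1 + 2 + 2 = 8.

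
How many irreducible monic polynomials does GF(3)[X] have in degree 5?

48

Gauss's count: N_{3}(5) = (1/5) Σ_{d|5} μ(5/d)·3^d.
Divisors of 5: 1, 5; μ(5/d) for each: -1, 1.
Σ = − 3^1 + 3^5 = 240.
N = 240/5 = 48.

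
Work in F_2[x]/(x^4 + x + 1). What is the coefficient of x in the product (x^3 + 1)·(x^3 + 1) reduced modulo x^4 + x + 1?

Multiply in F_2[x]: (x^3 + 1)·(x^3 + 1) = x^6 + 1.
Reduce using x^4 ≡ x + 1 (mod x^4 + x + 1).
Reduced: x^3 + x^2 + 1.

0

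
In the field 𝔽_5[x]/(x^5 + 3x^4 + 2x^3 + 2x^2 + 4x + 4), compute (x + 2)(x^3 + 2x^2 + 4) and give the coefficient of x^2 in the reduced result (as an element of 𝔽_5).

Multiply in 𝔽_5[x]: (x + 2)·(x^3 + 2x^2 + 4) = x^4 + 4x^3 + 4x^2 + 4x + 3.
Reduced: x^4 + 4x^3 + 4x^2 + 4x + 3.

4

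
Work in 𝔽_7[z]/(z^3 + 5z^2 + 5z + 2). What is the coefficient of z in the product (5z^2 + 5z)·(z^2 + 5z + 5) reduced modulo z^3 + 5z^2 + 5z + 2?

4

Multiply in 𝔽_7[z]: (5z^2 + 5z)·(z^2 + 5z + 5) = 5z^4 + 2z^3 + z^2 + 4z.
Reduce using z^3 ≡ 2z^2 + 2z + 5 (mod z^3 + 5z^2 + 5z + 2).
Reduced: 4z + 4.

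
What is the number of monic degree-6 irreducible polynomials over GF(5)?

The number of monic irreducibles of degree 6 over GF(5) is (1/6)·Σ_{d∣6} μ(6/d) 5^d.
Divisors of 6: 1, 2, 3, 6; μ(6/d) for each: 1, -1, -1, 1.
Σ = 5^1 − 5^2 − 5^3 + 5^6 = 15480.
N = 15480/6 = 2580.

2580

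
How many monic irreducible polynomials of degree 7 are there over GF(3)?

312

By the necklace-counting formula, N_3(7) = (1/7) Σ_{d|7} μ(7/d)·3^d.
Divisors of 7: 1, 7; μ(7/d) for each: -1, 1.
Σ = − 3^1 + 3^7 = 2184.
N = 2184/7 = 312.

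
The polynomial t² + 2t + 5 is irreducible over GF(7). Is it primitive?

Yes

Write f(t) = t² + 2t + 5.
|GF(7^2)^×| = 7^2 − 1 = 48. Prime factorization: 48 = 2^4·3.
f is primitive ⇔ t has order 48 in GF(7)[t]/(f), i.e. t^(48/q) ≠ 1 for each prime q | 48.
t^(24) mod f = 6.
t^(16) mod f = 4.
None equal 1, so t has full order 48; f is primitive.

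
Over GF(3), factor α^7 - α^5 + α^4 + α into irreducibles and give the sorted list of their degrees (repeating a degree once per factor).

Write h(α) = α^7 - α^5 + α^4 + α.
Roots in GF(3): h(0) = 0 → root; h(1) = 2; h(2) = 0 → root.
Linear factors from roots: (α), (α + 1).
Complete factorization: h(α) = (α)·(α + 1)·(α^2 + α - 1)·(α^3 + α^2 - 1).
Factor degrees with multiplicity: 1 + 1 + 2 + 3 = 7.

1, 1, 2, 3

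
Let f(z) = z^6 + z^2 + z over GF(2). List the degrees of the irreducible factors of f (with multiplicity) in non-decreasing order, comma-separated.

Roots in GF(2): f(0) = 0 → root; f(1) = 1.
Linear factors from roots: (z).
Complete factorization: f(z) = (z)·(z^2 + z + 1)·(z^3 + z^2 + 1).
Factor degrees with multiplicity: 1 + 2 + 3 = 6.

1, 2, 3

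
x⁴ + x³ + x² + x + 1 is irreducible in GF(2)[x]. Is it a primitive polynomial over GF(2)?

No

Write f(x) = x⁴ + x³ + x² + x + 1.
|GF(2^4)^×| = 2^4 − 1 = 15. Prime factorization: 15 = 3·5.
f is primitive ⇔ x has order 15 in GF(2)[x]/(f), i.e. x^(15/q) ≠ 1 for each prime q | 15.
x^(5) mod f = 1
x^(3) mod f = x³.
Since x^(5) = 1, the order of x divides 5 < 15; not primitive.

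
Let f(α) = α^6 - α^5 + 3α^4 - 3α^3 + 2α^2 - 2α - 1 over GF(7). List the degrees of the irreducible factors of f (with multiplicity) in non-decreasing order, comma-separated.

Complete factorization: f(α) = (α^2 + α + 3)·(α^2 + 2α + 2)·(α^2 + 3α + 1).
Factor degrees with multiplicity: 2 + 2 + 2 = 6.

2, 2, 2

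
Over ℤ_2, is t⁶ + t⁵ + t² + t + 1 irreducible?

Yes

Write P(t) = t⁶ + t⁵ + t² + t + 1.
Check for roots in ℤ_2: P(0) = 1; P(1) = 1.
No roots, so no linear factors.
Monic irreducibles of degree 2 over GF(2): t² + t + 1.
None of them divide P (all give nonzero remainder).
Monic irreducibles of degree 3 over GF(2): t³ + t + 1, t³ + t² + 1.
None of them divide P (all give nonzero remainder).
No irreducible factor of degree ≤ 3 exists, so P is irreducible over GF(2).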